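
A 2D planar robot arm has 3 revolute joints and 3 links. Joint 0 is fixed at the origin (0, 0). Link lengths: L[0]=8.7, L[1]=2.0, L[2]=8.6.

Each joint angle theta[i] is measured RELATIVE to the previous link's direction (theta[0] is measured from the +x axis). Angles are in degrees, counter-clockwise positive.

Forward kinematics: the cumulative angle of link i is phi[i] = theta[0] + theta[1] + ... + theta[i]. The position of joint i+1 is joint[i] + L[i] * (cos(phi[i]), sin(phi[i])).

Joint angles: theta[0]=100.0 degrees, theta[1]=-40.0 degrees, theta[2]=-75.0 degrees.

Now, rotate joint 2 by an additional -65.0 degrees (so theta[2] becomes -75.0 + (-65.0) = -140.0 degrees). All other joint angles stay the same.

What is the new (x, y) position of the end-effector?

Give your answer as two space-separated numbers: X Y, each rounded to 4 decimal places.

joint[0] = (0.0000, 0.0000)  (base)
link 0: phi[0] = 100 = 100 deg
  cos(100 deg) = -0.1736, sin(100 deg) = 0.9848
  joint[1] = (0.0000, 0.0000) + 8.7 * (-0.1736, 0.9848) = (0.0000 + -1.5107, 0.0000 + 8.5678) = (-1.5107, 8.5678)
link 1: phi[1] = 100 + -40 = 60 deg
  cos(60 deg) = 0.5000, sin(60 deg) = 0.8660
  joint[2] = (-1.5107, 8.5678) + 2 * (0.5000, 0.8660) = (-1.5107 + 1.0000, 8.5678 + 1.7321) = (-0.5107, 10.2999)
link 2: phi[2] = 100 + -40 + -140 = -80 deg
  cos(-80 deg) = 0.1736, sin(-80 deg) = -0.9848
  joint[3] = (-0.5107, 10.2999) + 8.6 * (0.1736, -0.9848) = (-0.5107 + 1.4934, 10.2999 + -8.4693) = (0.9826, 1.8305)
End effector: (0.9826, 1.8305)

Answer: 0.9826 1.8305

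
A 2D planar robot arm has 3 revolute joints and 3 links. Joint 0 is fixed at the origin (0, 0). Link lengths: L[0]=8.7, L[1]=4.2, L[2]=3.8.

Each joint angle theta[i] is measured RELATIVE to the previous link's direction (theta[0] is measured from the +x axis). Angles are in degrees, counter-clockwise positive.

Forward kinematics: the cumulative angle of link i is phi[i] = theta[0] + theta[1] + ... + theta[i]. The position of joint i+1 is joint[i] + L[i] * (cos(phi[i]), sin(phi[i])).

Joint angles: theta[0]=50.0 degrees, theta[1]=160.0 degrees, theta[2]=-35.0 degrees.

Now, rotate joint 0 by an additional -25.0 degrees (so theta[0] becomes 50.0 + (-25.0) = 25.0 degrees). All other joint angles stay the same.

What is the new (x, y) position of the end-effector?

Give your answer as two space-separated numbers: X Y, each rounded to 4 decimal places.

Answer: 0.4100 5.2107

Derivation:
joint[0] = (0.0000, 0.0000)  (base)
link 0: phi[0] = 25 = 25 deg
  cos(25 deg) = 0.9063, sin(25 deg) = 0.4226
  joint[1] = (0.0000, 0.0000) + 8.7 * (0.9063, 0.4226) = (0.0000 + 7.8849, 0.0000 + 3.6768) = (7.8849, 3.6768)
link 1: phi[1] = 25 + 160 = 185 deg
  cos(185 deg) = -0.9962, sin(185 deg) = -0.0872
  joint[2] = (7.8849, 3.6768) + 4.2 * (-0.9962, -0.0872) = (7.8849 + -4.1840, 3.6768 + -0.3661) = (3.7009, 3.3107)
link 2: phi[2] = 25 + 160 + -35 = 150 deg
  cos(150 deg) = -0.8660, sin(150 deg) = 0.5000
  joint[3] = (3.7009, 3.3107) + 3.8 * (-0.8660, 0.5000) = (3.7009 + -3.2909, 3.3107 + 1.9000) = (0.4100, 5.2107)
End effector: (0.4100, 5.2107)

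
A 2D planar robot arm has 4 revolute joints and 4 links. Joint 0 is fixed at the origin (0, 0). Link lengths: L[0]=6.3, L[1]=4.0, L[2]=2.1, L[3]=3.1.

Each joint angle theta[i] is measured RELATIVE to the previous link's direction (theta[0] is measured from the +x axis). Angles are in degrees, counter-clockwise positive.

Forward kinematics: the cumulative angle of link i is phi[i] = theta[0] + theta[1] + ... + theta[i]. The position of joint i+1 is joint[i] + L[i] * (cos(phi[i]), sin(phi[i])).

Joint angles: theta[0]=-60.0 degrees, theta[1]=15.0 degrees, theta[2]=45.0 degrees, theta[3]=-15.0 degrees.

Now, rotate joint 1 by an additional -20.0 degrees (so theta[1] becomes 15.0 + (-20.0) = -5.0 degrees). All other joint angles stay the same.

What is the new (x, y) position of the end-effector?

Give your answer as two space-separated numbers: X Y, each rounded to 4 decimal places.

joint[0] = (0.0000, 0.0000)  (base)
link 0: phi[0] = -60 = -60 deg
  cos(-60 deg) = 0.5000, sin(-60 deg) = -0.8660
  joint[1] = (0.0000, 0.0000) + 6.3 * (0.5000, -0.8660) = (0.0000 + 3.1500, 0.0000 + -5.4560) = (3.1500, -5.4560)
link 1: phi[1] = -60 + -5 = -65 deg
  cos(-65 deg) = 0.4226, sin(-65 deg) = -0.9063
  joint[2] = (3.1500, -5.4560) + 4 * (0.4226, -0.9063) = (3.1500 + 1.6905, -5.4560 + -3.6252) = (4.8405, -9.0812)
link 2: phi[2] = -60 + -5 + 45 = -20 deg
  cos(-20 deg) = 0.9397, sin(-20 deg) = -0.3420
  joint[3] = (4.8405, -9.0812) + 2.1 * (0.9397, -0.3420) = (4.8405 + 1.9734, -9.0812 + -0.7182) = (6.8138, -9.7994)
link 3: phi[3] = -60 + -5 + 45 + -15 = -35 deg
  cos(-35 deg) = 0.8192, sin(-35 deg) = -0.5736
  joint[4] = (6.8138, -9.7994) + 3.1 * (0.8192, -0.5736) = (6.8138 + 2.5394, -9.7994 + -1.7781) = (9.3532, -11.5775)
End effector: (9.3532, -11.5775)

Answer: 9.3532 -11.5775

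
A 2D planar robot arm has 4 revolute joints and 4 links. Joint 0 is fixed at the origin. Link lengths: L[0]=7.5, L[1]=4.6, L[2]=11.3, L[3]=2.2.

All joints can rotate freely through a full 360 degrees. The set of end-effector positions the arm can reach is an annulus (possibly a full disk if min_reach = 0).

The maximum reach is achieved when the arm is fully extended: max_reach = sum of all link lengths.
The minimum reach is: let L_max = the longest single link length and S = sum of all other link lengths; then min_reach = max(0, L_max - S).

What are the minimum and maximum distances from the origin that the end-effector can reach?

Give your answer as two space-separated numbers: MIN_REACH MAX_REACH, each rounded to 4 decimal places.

Link lengths: [7.5, 4.6, 11.3, 2.2]
max_reach = 7.5 + 4.6 + 11.3 + 2.2 = 25.6
L_max = max([7.5, 4.6, 11.3, 2.2]) = 11.3
S (sum of others) = 25.6 - 11.3 = 14.3
min_reach = max(0, 11.3 - 14.3) = max(0, -3) = 0

Answer: 0.0000 25.6000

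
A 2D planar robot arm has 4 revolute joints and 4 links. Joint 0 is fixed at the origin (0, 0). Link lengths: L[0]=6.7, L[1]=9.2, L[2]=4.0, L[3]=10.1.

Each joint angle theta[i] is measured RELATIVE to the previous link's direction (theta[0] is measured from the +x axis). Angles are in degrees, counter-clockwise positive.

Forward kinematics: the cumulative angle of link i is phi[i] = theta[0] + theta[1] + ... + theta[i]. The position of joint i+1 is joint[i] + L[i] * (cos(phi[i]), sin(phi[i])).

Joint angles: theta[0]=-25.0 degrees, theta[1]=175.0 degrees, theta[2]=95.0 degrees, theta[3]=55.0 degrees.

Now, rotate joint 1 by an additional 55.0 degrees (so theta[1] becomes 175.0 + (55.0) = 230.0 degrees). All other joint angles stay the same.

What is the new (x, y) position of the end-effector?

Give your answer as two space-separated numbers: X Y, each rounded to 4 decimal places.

joint[0] = (0.0000, 0.0000)  (base)
link 0: phi[0] = -25 = -25 deg
  cos(-25 deg) = 0.9063, sin(-25 deg) = -0.4226
  joint[1] = (0.0000, 0.0000) + 6.7 * (0.9063, -0.4226) = (0.0000 + 6.0723, 0.0000 + -2.8315) = (6.0723, -2.8315)
link 1: phi[1] = -25 + 230 = 205 deg
  cos(205 deg) = -0.9063, sin(205 deg) = -0.4226
  joint[2] = (6.0723, -2.8315) + 9.2 * (-0.9063, -0.4226) = (6.0723 + -8.3380, -2.8315 + -3.8881) = (-2.2658, -6.7196)
link 2: phi[2] = -25 + 230 + 95 = 300 deg
  cos(300 deg) = 0.5000, sin(300 deg) = -0.8660
  joint[3] = (-2.2658, -6.7196) + 4 * (0.5000, -0.8660) = (-2.2658 + 2.0000, -6.7196 + -3.4641) = (-0.2658, -10.1837)
link 3: phi[3] = -25 + 230 + 95 + 55 = 355 deg
  cos(355 deg) = 0.9962, sin(355 deg) = -0.0872
  joint[4] = (-0.2658, -10.1837) + 10.1 * (0.9962, -0.0872) = (-0.2658 + 10.0616, -10.1837 + -0.8803) = (9.7958, -11.0640)
End effector: (9.7958, -11.0640)

Answer: 9.7958 -11.0640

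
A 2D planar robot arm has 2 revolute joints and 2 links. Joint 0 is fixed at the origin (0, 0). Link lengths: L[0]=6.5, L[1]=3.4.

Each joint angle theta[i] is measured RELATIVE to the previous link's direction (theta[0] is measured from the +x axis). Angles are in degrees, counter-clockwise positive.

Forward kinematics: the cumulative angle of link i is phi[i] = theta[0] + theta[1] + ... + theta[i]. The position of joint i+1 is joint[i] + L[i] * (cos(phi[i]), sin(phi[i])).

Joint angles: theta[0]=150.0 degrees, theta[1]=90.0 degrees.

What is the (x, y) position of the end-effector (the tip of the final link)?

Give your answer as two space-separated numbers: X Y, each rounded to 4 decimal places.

joint[0] = (0.0000, 0.0000)  (base)
link 0: phi[0] = 150 = 150 deg
  cos(150 deg) = -0.8660, sin(150 deg) = 0.5000
  joint[1] = (0.0000, 0.0000) + 6.5 * (-0.8660, 0.5000) = (0.0000 + -5.6292, 0.0000 + 3.2500) = (-5.6292, 3.2500)
link 1: phi[1] = 150 + 90 = 240 deg
  cos(240 deg) = -0.5000, sin(240 deg) = -0.8660
  joint[2] = (-5.6292, 3.2500) + 3.4 * (-0.5000, -0.8660) = (-5.6292 + -1.7000, 3.2500 + -2.9445) = (-7.3292, 0.3055)
End effector: (-7.3292, 0.3055)

Answer: -7.3292 0.3055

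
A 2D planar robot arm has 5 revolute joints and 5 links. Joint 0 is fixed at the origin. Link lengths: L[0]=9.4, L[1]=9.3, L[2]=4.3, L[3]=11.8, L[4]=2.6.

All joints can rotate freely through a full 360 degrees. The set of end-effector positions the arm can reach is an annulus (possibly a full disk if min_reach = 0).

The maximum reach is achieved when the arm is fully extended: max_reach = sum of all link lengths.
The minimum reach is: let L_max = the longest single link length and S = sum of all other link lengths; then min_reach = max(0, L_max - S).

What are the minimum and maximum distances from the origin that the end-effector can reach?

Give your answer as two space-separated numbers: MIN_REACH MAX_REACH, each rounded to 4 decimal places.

Answer: 0.0000 37.4000

Derivation:
Link lengths: [9.4, 9.3, 4.3, 11.8, 2.6]
max_reach = 9.4 + 9.3 + 4.3 + 11.8 + 2.6 = 37.4
L_max = max([9.4, 9.3, 4.3, 11.8, 2.6]) = 11.8
S (sum of others) = 37.4 - 11.8 = 25.6
min_reach = max(0, 11.8 - 25.6) = max(0, -13.8) = 0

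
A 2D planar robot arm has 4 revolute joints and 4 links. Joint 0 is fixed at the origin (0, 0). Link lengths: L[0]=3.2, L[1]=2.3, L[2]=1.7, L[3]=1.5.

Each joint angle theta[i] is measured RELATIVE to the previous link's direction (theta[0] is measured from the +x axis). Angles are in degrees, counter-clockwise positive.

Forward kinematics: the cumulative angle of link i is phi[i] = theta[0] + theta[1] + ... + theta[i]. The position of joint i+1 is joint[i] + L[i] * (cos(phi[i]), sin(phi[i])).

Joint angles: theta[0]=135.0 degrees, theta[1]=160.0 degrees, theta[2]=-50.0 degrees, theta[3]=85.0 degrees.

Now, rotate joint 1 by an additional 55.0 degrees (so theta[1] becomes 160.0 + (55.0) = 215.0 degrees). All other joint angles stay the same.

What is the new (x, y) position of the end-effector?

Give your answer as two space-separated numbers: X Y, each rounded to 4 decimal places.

Answer: 2.2118 1.0250

Derivation:
joint[0] = (0.0000, 0.0000)  (base)
link 0: phi[0] = 135 = 135 deg
  cos(135 deg) = -0.7071, sin(135 deg) = 0.7071
  joint[1] = (0.0000, 0.0000) + 3.2 * (-0.7071, 0.7071) = (0.0000 + -2.2627, 0.0000 + 2.2627) = (-2.2627, 2.2627)
link 1: phi[1] = 135 + 215 = 350 deg
  cos(350 deg) = 0.9848, sin(350 deg) = -0.1736
  joint[2] = (-2.2627, 2.2627) + 2.3 * (0.9848, -0.1736) = (-2.2627 + 2.2651, 2.2627 + -0.3994) = (0.0023, 1.8634)
link 2: phi[2] = 135 + 215 + -50 = 300 deg
  cos(300 deg) = 0.5000, sin(300 deg) = -0.8660
  joint[3] = (0.0023, 1.8634) + 1.7 * (0.5000, -0.8660) = (0.0023 + 0.8500, 1.8634 + -1.4722) = (0.8523, 0.3911)
link 3: phi[3] = 135 + 215 + -50 + 85 = 385 deg
  cos(385 deg) = 0.9063, sin(385 deg) = 0.4226
  joint[4] = (0.8523, 0.3911) + 1.5 * (0.9063, 0.4226) = (0.8523 + 1.3595, 0.3911 + 0.6339) = (2.2118, 1.0250)
End effector: (2.2118, 1.0250)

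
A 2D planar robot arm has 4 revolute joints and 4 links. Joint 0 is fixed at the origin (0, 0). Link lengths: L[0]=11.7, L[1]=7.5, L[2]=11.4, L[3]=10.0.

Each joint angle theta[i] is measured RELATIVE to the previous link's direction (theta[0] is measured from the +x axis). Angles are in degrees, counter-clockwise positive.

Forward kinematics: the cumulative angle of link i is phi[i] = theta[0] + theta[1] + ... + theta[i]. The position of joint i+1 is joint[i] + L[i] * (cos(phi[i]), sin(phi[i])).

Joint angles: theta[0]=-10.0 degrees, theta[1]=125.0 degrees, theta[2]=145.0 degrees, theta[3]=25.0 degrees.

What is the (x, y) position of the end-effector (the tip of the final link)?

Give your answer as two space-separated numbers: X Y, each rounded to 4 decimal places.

Answer: 8.9612 -16.1204

Derivation:
joint[0] = (0.0000, 0.0000)  (base)
link 0: phi[0] = -10 = -10 deg
  cos(-10 deg) = 0.9848, sin(-10 deg) = -0.1736
  joint[1] = (0.0000, 0.0000) + 11.7 * (0.9848, -0.1736) = (0.0000 + 11.5223, 0.0000 + -2.0317) = (11.5223, -2.0317)
link 1: phi[1] = -10 + 125 = 115 deg
  cos(115 deg) = -0.4226, sin(115 deg) = 0.9063
  joint[2] = (11.5223, -2.0317) + 7.5 * (-0.4226, 0.9063) = (11.5223 + -3.1696, -2.0317 + 6.7973) = (8.3526, 4.7656)
link 2: phi[2] = -10 + 125 + 145 = 260 deg
  cos(260 deg) = -0.1736, sin(260 deg) = -0.9848
  joint[3] = (8.3526, 4.7656) + 11.4 * (-0.1736, -0.9848) = (8.3526 + -1.9796, 4.7656 + -11.2268) = (6.3730, -6.4612)
link 3: phi[3] = -10 + 125 + 145 + 25 = 285 deg
  cos(285 deg) = 0.2588, sin(285 deg) = -0.9659
  joint[4] = (6.3730, -6.4612) + 10 * (0.2588, -0.9659) = (6.3730 + 2.5882, -6.4612 + -9.6593) = (8.9612, -16.1204)
End effector: (8.9612, -16.1204)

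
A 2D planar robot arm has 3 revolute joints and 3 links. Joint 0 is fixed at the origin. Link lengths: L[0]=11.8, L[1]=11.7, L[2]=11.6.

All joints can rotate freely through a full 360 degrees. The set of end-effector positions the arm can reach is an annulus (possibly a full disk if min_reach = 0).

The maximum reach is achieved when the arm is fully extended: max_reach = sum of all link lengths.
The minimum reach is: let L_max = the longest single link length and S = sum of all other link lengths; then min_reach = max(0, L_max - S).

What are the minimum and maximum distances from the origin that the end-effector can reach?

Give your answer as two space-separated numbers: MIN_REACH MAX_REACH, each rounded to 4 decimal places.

Link lengths: [11.8, 11.7, 11.6]
max_reach = 11.8 + 11.7 + 11.6 = 35.1
L_max = max([11.8, 11.7, 11.6]) = 11.8
S (sum of others) = 35.1 - 11.8 = 23.3
min_reach = max(0, 11.8 - 23.3) = max(0, -11.5) = 0

Answer: 0.0000 35.1000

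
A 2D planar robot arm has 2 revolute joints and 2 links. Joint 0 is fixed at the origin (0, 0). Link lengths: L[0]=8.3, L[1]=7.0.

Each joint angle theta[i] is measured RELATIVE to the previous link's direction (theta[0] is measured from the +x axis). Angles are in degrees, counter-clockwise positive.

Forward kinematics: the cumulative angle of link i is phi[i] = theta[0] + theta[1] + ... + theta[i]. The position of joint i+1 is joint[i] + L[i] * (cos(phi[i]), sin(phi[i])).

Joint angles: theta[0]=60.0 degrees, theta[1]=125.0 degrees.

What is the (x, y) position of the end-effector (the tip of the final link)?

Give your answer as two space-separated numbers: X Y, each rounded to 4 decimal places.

Answer: -2.8234 6.5779

Derivation:
joint[0] = (0.0000, 0.0000)  (base)
link 0: phi[0] = 60 = 60 deg
  cos(60 deg) = 0.5000, sin(60 deg) = 0.8660
  joint[1] = (0.0000, 0.0000) + 8.3 * (0.5000, 0.8660) = (0.0000 + 4.1500, 0.0000 + 7.1880) = (4.1500, 7.1880)
link 1: phi[1] = 60 + 125 = 185 deg
  cos(185 deg) = -0.9962, sin(185 deg) = -0.0872
  joint[2] = (4.1500, 7.1880) + 7 * (-0.9962, -0.0872) = (4.1500 + -6.9734, 7.1880 + -0.6101) = (-2.8234, 6.5779)
End effector: (-2.8234, 6.5779)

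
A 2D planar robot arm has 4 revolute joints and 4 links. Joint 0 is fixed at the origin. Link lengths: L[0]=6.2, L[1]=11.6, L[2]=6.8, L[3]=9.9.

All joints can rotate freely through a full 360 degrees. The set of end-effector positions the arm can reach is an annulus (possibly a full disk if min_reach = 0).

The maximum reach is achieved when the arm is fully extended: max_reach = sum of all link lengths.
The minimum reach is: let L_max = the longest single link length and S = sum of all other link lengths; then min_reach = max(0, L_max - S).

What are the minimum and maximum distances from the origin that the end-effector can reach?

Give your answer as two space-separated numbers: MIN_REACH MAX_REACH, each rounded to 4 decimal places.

Link lengths: [6.2, 11.6, 6.8, 9.9]
max_reach = 6.2 + 11.6 + 6.8 + 9.9 = 34.5
L_max = max([6.2, 11.6, 6.8, 9.9]) = 11.6
S (sum of others) = 34.5 - 11.6 = 22.9
min_reach = max(0, 11.6 - 22.9) = max(0, -11.3) = 0

Answer: 0.0000 34.5000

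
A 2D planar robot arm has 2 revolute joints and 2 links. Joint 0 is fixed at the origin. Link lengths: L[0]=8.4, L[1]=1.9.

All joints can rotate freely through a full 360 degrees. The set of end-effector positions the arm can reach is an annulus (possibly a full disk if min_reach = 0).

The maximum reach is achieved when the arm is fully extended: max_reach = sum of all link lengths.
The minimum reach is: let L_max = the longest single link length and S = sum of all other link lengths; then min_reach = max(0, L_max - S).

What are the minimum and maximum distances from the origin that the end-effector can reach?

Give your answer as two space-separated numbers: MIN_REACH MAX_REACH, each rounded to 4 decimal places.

Answer: 6.5000 10.3000

Derivation:
Link lengths: [8.4, 1.9]
max_reach = 8.4 + 1.9 = 10.3
L_max = max([8.4, 1.9]) = 8.4
S (sum of others) = 10.3 - 8.4 = 1.9
min_reach = max(0, 8.4 - 1.9) = max(0, 6.5) = 6.5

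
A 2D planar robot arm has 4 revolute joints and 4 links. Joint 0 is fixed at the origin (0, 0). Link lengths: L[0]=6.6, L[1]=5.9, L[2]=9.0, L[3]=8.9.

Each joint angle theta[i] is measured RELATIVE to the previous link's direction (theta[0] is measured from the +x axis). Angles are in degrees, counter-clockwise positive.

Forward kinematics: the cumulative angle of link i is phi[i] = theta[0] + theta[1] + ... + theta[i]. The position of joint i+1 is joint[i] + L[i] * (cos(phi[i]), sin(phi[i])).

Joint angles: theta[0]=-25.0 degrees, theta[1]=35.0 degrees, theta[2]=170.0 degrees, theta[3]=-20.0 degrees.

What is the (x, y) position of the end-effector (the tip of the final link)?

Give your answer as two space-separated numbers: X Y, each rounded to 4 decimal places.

joint[0] = (0.0000, 0.0000)  (base)
link 0: phi[0] = -25 = -25 deg
  cos(-25 deg) = 0.9063, sin(-25 deg) = -0.4226
  joint[1] = (0.0000, 0.0000) + 6.6 * (0.9063, -0.4226) = (0.0000 + 5.9816, 0.0000 + -2.7893) = (5.9816, -2.7893)
link 1: phi[1] = -25 + 35 = 10 deg
  cos(10 deg) = 0.9848, sin(10 deg) = 0.1736
  joint[2] = (5.9816, -2.7893) + 5.9 * (0.9848, 0.1736) = (5.9816 + 5.8104, -2.7893 + 1.0245) = (11.7920, -1.7648)
link 2: phi[2] = -25 + 35 + 170 = 180 deg
  cos(180 deg) = -1.0000, sin(180 deg) = 0.0000
  joint[3] = (11.7920, -1.7648) + 9 * (-1.0000, 0.0000) = (11.7920 + -9.0000, -1.7648 + 0.0000) = (2.7920, -1.7648)
link 3: phi[3] = -25 + 35 + 170 + -20 = 160 deg
  cos(160 deg) = -0.9397, sin(160 deg) = 0.3420
  joint[4] = (2.7920, -1.7648) + 8.9 * (-0.9397, 0.3420) = (2.7920 + -8.3633, -1.7648 + 3.0440) = (-5.5713, 1.2792)
End effector: (-5.5713, 1.2792)

Answer: -5.5713 1.2792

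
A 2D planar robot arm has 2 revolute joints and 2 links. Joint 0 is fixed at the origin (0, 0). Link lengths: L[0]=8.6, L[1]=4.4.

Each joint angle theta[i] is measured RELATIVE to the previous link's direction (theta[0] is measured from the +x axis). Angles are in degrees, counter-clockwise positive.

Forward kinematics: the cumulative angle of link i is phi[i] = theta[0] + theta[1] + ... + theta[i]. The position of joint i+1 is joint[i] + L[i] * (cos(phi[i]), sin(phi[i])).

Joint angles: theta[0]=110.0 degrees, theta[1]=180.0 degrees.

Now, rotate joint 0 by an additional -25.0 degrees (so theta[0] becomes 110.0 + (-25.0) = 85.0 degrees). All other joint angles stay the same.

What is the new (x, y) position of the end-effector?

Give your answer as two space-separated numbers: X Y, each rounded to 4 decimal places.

joint[0] = (0.0000, 0.0000)  (base)
link 0: phi[0] = 85 = 85 deg
  cos(85 deg) = 0.0872, sin(85 deg) = 0.9962
  joint[1] = (0.0000, 0.0000) + 8.6 * (0.0872, 0.9962) = (0.0000 + 0.7495, 0.0000 + 8.5673) = (0.7495, 8.5673)
link 1: phi[1] = 85 + 180 = 265 deg
  cos(265 deg) = -0.0872, sin(265 deg) = -0.9962
  joint[2] = (0.7495, 8.5673) + 4.4 * (-0.0872, -0.9962) = (0.7495 + -0.3835, 8.5673 + -4.3833) = (0.3661, 4.1840)
End effector: (0.3661, 4.1840)

Answer: 0.3661 4.1840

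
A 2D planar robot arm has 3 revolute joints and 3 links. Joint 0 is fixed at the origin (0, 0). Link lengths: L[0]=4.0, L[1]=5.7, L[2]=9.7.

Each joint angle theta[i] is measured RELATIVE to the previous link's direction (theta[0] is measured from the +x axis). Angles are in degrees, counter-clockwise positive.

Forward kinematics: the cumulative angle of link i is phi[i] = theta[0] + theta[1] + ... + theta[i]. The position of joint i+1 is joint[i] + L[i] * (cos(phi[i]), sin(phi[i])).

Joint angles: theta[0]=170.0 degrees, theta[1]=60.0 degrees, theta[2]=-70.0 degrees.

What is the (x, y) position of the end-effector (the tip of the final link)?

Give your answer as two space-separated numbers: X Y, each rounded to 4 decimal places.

Answer: -16.7181 -0.3543

Derivation:
joint[0] = (0.0000, 0.0000)  (base)
link 0: phi[0] = 170 = 170 deg
  cos(170 deg) = -0.9848, sin(170 deg) = 0.1736
  joint[1] = (0.0000, 0.0000) + 4 * (-0.9848, 0.1736) = (0.0000 + -3.9392, 0.0000 + 0.6946) = (-3.9392, 0.6946)
link 1: phi[1] = 170 + 60 = 230 deg
  cos(230 deg) = -0.6428, sin(230 deg) = -0.7660
  joint[2] = (-3.9392, 0.6946) + 5.7 * (-0.6428, -0.7660) = (-3.9392 + -3.6639, 0.6946 + -4.3665) = (-7.6031, -3.6719)
link 2: phi[2] = 170 + 60 + -70 = 160 deg
  cos(160 deg) = -0.9397, sin(160 deg) = 0.3420
  joint[3] = (-7.6031, -3.6719) + 9.7 * (-0.9397, 0.3420) = (-7.6031 + -9.1150, -3.6719 + 3.3176) = (-16.7181, -0.3543)
End effector: (-16.7181, -0.3543)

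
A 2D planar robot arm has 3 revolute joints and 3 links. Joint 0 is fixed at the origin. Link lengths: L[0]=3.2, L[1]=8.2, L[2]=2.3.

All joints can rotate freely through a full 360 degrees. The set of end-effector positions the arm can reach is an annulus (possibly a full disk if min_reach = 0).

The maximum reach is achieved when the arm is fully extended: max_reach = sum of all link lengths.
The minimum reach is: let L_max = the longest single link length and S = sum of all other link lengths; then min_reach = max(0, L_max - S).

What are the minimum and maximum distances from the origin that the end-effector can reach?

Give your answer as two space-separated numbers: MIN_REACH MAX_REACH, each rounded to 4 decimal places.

Link lengths: [3.2, 8.2, 2.3]
max_reach = 3.2 + 8.2 + 2.3 = 13.7
L_max = max([3.2, 8.2, 2.3]) = 8.2
S (sum of others) = 13.7 - 8.2 = 5.5
min_reach = max(0, 8.2 - 5.5) = max(0, 2.7) = 2.7

Answer: 2.7000 13.7000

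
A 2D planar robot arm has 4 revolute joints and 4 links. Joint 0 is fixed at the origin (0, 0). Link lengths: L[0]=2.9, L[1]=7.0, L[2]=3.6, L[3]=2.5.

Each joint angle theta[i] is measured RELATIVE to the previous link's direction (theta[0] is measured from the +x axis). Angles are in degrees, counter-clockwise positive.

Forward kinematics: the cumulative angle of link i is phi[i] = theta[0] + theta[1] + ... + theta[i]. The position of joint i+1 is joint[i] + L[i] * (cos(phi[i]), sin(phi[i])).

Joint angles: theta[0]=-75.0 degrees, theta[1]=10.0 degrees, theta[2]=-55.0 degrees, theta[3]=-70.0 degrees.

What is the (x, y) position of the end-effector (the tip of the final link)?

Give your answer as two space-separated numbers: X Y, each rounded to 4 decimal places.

Answer: -0.5531 -11.8289

Derivation:
joint[0] = (0.0000, 0.0000)  (base)
link 0: phi[0] = -75 = -75 deg
  cos(-75 deg) = 0.2588, sin(-75 deg) = -0.9659
  joint[1] = (0.0000, 0.0000) + 2.9 * (0.2588, -0.9659) = (0.0000 + 0.7506, 0.0000 + -2.8012) = (0.7506, -2.8012)
link 1: phi[1] = -75 + 10 = -65 deg
  cos(-65 deg) = 0.4226, sin(-65 deg) = -0.9063
  joint[2] = (0.7506, -2.8012) + 7 * (0.4226, -0.9063) = (0.7506 + 2.9583, -2.8012 + -6.3442) = (3.7089, -9.1453)
link 2: phi[2] = -75 + 10 + -55 = -120 deg
  cos(-120 deg) = -0.5000, sin(-120 deg) = -0.8660
  joint[3] = (3.7089, -9.1453) + 3.6 * (-0.5000, -0.8660) = (3.7089 + -1.8000, -9.1453 + -3.1177) = (1.9089, -12.2630)
link 3: phi[3] = -75 + 10 + -55 + -70 = -190 deg
  cos(-190 deg) = -0.9848, sin(-190 deg) = 0.1736
  joint[4] = (1.9089, -12.2630) + 2.5 * (-0.9848, 0.1736) = (1.9089 + -2.4620, -12.2630 + 0.4341) = (-0.5531, -11.8289)
End effector: (-0.5531, -11.8289)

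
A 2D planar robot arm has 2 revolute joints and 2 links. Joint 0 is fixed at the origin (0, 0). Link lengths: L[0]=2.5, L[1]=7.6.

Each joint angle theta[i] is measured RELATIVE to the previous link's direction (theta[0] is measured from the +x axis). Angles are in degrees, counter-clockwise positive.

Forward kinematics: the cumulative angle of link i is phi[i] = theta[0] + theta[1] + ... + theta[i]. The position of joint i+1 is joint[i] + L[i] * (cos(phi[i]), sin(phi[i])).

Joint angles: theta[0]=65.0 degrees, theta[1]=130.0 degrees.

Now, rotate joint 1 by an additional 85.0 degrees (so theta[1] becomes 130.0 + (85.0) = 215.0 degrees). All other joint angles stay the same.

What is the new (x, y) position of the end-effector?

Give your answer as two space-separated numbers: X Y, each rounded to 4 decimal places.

Answer: 2.3763 -5.2188

Derivation:
joint[0] = (0.0000, 0.0000)  (base)
link 0: phi[0] = 65 = 65 deg
  cos(65 deg) = 0.4226, sin(65 deg) = 0.9063
  joint[1] = (0.0000, 0.0000) + 2.5 * (0.4226, 0.9063) = (0.0000 + 1.0565, 0.0000 + 2.2658) = (1.0565, 2.2658)
link 1: phi[1] = 65 + 215 = 280 deg
  cos(280 deg) = 0.1736, sin(280 deg) = -0.9848
  joint[2] = (1.0565, 2.2658) + 7.6 * (0.1736, -0.9848) = (1.0565 + 1.3197, 2.2658 + -7.4845) = (2.3763, -5.2188)
End effector: (2.3763, -5.2188)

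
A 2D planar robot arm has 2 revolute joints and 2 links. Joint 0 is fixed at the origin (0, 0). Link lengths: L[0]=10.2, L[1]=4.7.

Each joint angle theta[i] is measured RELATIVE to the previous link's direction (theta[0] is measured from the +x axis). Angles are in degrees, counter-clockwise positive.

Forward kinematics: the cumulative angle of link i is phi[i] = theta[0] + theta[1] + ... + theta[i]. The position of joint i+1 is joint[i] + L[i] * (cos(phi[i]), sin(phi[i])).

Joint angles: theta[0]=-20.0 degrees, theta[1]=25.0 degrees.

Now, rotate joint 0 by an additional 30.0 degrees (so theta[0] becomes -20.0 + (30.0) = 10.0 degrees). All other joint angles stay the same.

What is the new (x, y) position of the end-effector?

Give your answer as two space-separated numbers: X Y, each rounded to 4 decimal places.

joint[0] = (0.0000, 0.0000)  (base)
link 0: phi[0] = 10 = 10 deg
  cos(10 deg) = 0.9848, sin(10 deg) = 0.1736
  joint[1] = (0.0000, 0.0000) + 10.2 * (0.9848, 0.1736) = (0.0000 + 10.0450, 0.0000 + 1.7712) = (10.0450, 1.7712)
link 1: phi[1] = 10 + 25 = 35 deg
  cos(35 deg) = 0.8192, sin(35 deg) = 0.5736
  joint[2] = (10.0450, 1.7712) + 4.7 * (0.8192, 0.5736) = (10.0450 + 3.8500, 1.7712 + 2.6958) = (13.8951, 4.4670)
End effector: (13.8951, 4.4670)

Answer: 13.8951 4.4670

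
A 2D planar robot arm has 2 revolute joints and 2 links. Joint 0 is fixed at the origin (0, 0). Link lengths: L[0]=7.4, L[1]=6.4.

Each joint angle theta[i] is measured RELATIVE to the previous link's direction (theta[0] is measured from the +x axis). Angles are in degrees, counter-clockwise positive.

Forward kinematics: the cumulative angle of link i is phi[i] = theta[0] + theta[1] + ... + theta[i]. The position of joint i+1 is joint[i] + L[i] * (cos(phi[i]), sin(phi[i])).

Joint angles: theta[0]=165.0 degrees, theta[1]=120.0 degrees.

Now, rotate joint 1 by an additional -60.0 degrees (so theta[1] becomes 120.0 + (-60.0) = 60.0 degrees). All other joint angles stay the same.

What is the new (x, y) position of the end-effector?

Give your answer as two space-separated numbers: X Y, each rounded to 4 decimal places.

joint[0] = (0.0000, 0.0000)  (base)
link 0: phi[0] = 165 = 165 deg
  cos(165 deg) = -0.9659, sin(165 deg) = 0.2588
  joint[1] = (0.0000, 0.0000) + 7.4 * (-0.9659, 0.2588) = (0.0000 + -7.1479, 0.0000 + 1.9153) = (-7.1479, 1.9153)
link 1: phi[1] = 165 + 60 = 225 deg
  cos(225 deg) = -0.7071, sin(225 deg) = -0.7071
  joint[2] = (-7.1479, 1.9153) + 6.4 * (-0.7071, -0.7071) = (-7.1479 + -4.5255, 1.9153 + -4.5255) = (-11.6733, -2.6102)
End effector: (-11.6733, -2.6102)

Answer: -11.6733 -2.6102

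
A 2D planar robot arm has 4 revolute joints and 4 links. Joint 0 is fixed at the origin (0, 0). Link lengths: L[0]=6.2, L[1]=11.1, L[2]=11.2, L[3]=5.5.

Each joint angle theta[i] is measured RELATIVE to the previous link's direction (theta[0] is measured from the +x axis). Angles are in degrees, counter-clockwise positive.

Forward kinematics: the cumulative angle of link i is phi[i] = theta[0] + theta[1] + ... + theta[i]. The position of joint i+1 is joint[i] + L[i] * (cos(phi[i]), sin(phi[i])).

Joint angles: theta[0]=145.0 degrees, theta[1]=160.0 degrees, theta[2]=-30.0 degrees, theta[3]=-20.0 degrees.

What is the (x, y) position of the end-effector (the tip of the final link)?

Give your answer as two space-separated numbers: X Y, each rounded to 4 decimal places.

joint[0] = (0.0000, 0.0000)  (base)
link 0: phi[0] = 145 = 145 deg
  cos(145 deg) = -0.8192, sin(145 deg) = 0.5736
  joint[1] = (0.0000, 0.0000) + 6.2 * (-0.8192, 0.5736) = (0.0000 + -5.0787, 0.0000 + 3.5562) = (-5.0787, 3.5562)
link 1: phi[1] = 145 + 160 = 305 deg
  cos(305 deg) = 0.5736, sin(305 deg) = -0.8192
  joint[2] = (-5.0787, 3.5562) + 11.1 * (0.5736, -0.8192) = (-5.0787 + 6.3667, 3.5562 + -9.0926) = (1.2880, -5.5364)
link 2: phi[2] = 145 + 160 + -30 = 275 deg
  cos(275 deg) = 0.0872, sin(275 deg) = -0.9962
  joint[3] = (1.2880, -5.5364) + 11.2 * (0.0872, -0.9962) = (1.2880 + 0.9761, -5.5364 + -11.1574) = (2.2641, -16.6938)
link 3: phi[3] = 145 + 160 + -30 + -20 = 255 deg
  cos(255 deg) = -0.2588, sin(255 deg) = -0.9659
  joint[4] = (2.2641, -16.6938) + 5.5 * (-0.2588, -0.9659) = (2.2641 + -1.4235, -16.6938 + -5.3126) = (0.8406, -22.0064)
End effector: (0.8406, -22.0064)

Answer: 0.8406 -22.0064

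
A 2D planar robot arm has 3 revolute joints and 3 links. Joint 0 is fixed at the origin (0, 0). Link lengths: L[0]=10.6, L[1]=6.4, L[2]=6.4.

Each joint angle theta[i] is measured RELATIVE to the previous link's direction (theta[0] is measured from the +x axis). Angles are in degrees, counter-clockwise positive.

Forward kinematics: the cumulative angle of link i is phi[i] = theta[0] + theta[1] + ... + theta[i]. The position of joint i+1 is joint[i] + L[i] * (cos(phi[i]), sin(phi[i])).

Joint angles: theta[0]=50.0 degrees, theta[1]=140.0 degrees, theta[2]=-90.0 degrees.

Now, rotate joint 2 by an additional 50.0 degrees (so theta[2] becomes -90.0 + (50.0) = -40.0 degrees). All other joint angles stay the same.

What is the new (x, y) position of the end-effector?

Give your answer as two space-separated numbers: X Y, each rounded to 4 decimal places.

joint[0] = (0.0000, 0.0000)  (base)
link 0: phi[0] = 50 = 50 deg
  cos(50 deg) = 0.6428, sin(50 deg) = 0.7660
  joint[1] = (0.0000, 0.0000) + 10.6 * (0.6428, 0.7660) = (0.0000 + 6.8135, 0.0000 + 8.1201) = (6.8135, 8.1201)
link 1: phi[1] = 50 + 140 = 190 deg
  cos(190 deg) = -0.9848, sin(190 deg) = -0.1736
  joint[2] = (6.8135, 8.1201) + 6.4 * (-0.9848, -0.1736) = (6.8135 + -6.3028, 8.1201 + -1.1113) = (0.5108, 7.0087)
link 2: phi[2] = 50 + 140 + -40 = 150 deg
  cos(150 deg) = -0.8660, sin(150 deg) = 0.5000
  joint[3] = (0.5108, 7.0087) + 6.4 * (-0.8660, 0.5000) = (0.5108 + -5.5426, 7.0087 + 3.2000) = (-5.0318, 10.2087)
End effector: (-5.0318, 10.2087)

Answer: -5.0318 10.2087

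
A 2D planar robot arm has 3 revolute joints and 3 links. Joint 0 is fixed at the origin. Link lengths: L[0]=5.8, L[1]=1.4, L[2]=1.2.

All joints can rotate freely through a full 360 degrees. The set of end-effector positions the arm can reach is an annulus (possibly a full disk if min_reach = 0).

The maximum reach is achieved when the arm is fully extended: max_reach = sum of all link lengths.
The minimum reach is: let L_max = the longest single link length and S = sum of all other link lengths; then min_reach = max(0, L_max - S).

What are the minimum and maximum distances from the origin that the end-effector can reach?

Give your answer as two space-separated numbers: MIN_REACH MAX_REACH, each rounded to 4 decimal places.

Link lengths: [5.8, 1.4, 1.2]
max_reach = 5.8 + 1.4 + 1.2 = 8.4
L_max = max([5.8, 1.4, 1.2]) = 5.8
S (sum of others) = 8.4 - 5.8 = 2.6
min_reach = max(0, 5.8 - 2.6) = max(0, 3.2) = 3.2

Answer: 3.2000 8.4000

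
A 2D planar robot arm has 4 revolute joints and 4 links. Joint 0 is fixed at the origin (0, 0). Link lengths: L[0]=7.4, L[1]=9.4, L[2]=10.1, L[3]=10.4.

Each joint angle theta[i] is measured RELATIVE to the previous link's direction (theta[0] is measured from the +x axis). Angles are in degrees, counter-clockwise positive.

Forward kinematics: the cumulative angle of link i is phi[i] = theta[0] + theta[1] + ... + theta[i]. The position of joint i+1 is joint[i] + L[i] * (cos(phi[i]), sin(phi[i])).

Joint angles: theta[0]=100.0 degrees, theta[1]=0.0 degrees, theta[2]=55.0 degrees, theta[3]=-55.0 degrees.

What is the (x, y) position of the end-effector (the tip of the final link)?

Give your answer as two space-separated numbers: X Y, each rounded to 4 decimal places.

joint[0] = (0.0000, 0.0000)  (base)
link 0: phi[0] = 100 = 100 deg
  cos(100 deg) = -0.1736, sin(100 deg) = 0.9848
  joint[1] = (0.0000, 0.0000) + 7.4 * (-0.1736, 0.9848) = (0.0000 + -1.2850, 0.0000 + 7.2876) = (-1.2850, 7.2876)
link 1: phi[1] = 100 + 0 = 100 deg
  cos(100 deg) = -0.1736, sin(100 deg) = 0.9848
  joint[2] = (-1.2850, 7.2876) + 9.4 * (-0.1736, 0.9848) = (-1.2850 + -1.6323, 7.2876 + 9.2572) = (-2.9173, 16.5448)
link 2: phi[2] = 100 + 0 + 55 = 155 deg
  cos(155 deg) = -0.9063, sin(155 deg) = 0.4226
  joint[3] = (-2.9173, 16.5448) + 10.1 * (-0.9063, 0.4226) = (-2.9173 + -9.1537, 16.5448 + 4.2684) = (-12.0710, 20.8132)
link 3: phi[3] = 100 + 0 + 55 + -55 = 100 deg
  cos(100 deg) = -0.1736, sin(100 deg) = 0.9848
  joint[4] = (-12.0710, 20.8132) + 10.4 * (-0.1736, 0.9848) = (-12.0710 + -1.8059, 20.8132 + 10.2420) = (-13.8769, 31.0552)
End effector: (-13.8769, 31.0552)

Answer: -13.8769 31.0552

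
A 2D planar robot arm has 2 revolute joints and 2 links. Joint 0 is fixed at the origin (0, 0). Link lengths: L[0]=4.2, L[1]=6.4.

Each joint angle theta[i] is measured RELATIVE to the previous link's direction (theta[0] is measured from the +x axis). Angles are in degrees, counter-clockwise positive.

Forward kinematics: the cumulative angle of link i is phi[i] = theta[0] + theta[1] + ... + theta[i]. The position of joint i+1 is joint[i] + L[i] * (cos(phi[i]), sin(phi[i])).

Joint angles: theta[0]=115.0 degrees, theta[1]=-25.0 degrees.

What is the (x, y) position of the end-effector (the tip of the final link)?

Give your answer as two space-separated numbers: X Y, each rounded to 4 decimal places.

Answer: -1.7750 10.2065

Derivation:
joint[0] = (0.0000, 0.0000)  (base)
link 0: phi[0] = 115 = 115 deg
  cos(115 deg) = -0.4226, sin(115 deg) = 0.9063
  joint[1] = (0.0000, 0.0000) + 4.2 * (-0.4226, 0.9063) = (0.0000 + -1.7750, 0.0000 + 3.8065) = (-1.7750, 3.8065)
link 1: phi[1] = 115 + -25 = 90 deg
  cos(90 deg) = 0.0000, sin(90 deg) = 1.0000
  joint[2] = (-1.7750, 3.8065) + 6.4 * (0.0000, 1.0000) = (-1.7750 + 0.0000, 3.8065 + 6.4000) = (-1.7750, 10.2065)
End effector: (-1.7750, 10.2065)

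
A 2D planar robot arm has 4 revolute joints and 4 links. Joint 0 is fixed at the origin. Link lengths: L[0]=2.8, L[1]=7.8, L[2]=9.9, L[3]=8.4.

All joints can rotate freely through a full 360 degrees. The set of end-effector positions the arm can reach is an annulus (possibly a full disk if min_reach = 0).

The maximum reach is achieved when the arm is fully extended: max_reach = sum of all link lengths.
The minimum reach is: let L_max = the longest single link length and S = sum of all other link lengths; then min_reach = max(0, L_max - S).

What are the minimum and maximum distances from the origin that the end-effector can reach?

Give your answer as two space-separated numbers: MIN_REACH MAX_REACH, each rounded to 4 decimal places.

Answer: 0.0000 28.9000

Derivation:
Link lengths: [2.8, 7.8, 9.9, 8.4]
max_reach = 2.8 + 7.8 + 9.9 + 8.4 = 28.9
L_max = max([2.8, 7.8, 9.9, 8.4]) = 9.9
S (sum of others) = 28.9 - 9.9 = 19
min_reach = max(0, 9.9 - 19) = max(0, -9.1) = 0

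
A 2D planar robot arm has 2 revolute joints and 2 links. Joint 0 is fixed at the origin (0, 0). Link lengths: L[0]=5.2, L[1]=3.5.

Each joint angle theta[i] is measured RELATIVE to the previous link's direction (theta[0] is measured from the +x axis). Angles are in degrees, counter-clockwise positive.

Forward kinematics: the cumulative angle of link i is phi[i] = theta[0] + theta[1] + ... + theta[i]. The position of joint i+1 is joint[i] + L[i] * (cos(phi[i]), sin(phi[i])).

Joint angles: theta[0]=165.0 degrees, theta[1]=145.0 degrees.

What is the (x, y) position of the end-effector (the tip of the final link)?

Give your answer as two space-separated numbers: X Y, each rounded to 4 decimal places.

joint[0] = (0.0000, 0.0000)  (base)
link 0: phi[0] = 165 = 165 deg
  cos(165 deg) = -0.9659, sin(165 deg) = 0.2588
  joint[1] = (0.0000, 0.0000) + 5.2 * (-0.9659, 0.2588) = (0.0000 + -5.0228, 0.0000 + 1.3459) = (-5.0228, 1.3459)
link 1: phi[1] = 165 + 145 = 310 deg
  cos(310 deg) = 0.6428, sin(310 deg) = -0.7660
  joint[2] = (-5.0228, 1.3459) + 3.5 * (0.6428, -0.7660) = (-5.0228 + 2.2498, 1.3459 + -2.6812) = (-2.7731, -1.3353)
End effector: (-2.7731, -1.3353)

Answer: -2.7731 -1.3353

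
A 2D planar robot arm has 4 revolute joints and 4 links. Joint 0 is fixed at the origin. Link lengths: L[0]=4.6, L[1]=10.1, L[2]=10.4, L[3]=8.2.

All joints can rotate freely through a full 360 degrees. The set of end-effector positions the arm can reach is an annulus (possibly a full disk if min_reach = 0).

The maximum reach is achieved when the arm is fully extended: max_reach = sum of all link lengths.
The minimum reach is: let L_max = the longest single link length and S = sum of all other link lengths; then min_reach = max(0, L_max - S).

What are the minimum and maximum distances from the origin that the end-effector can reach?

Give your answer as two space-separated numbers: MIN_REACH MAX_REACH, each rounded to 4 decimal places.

Link lengths: [4.6, 10.1, 10.4, 8.2]
max_reach = 4.6 + 10.1 + 10.4 + 8.2 = 33.3
L_max = max([4.6, 10.1, 10.4, 8.2]) = 10.4
S (sum of others) = 33.3 - 10.4 = 22.9
min_reach = max(0, 10.4 - 22.9) = max(0, -12.5) = 0

Answer: 0.0000 33.3000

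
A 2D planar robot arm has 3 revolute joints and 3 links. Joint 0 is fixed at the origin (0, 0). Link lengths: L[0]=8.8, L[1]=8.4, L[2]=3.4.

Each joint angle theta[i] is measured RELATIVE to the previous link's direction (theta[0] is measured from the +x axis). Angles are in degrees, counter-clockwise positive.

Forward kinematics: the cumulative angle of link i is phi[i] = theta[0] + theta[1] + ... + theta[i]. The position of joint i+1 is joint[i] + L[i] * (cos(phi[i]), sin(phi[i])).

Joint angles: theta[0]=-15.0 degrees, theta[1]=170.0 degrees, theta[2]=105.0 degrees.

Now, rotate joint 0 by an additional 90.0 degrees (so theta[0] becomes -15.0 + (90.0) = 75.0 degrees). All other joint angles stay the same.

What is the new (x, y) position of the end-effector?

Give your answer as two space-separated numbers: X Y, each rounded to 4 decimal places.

joint[0] = (0.0000, 0.0000)  (base)
link 0: phi[0] = 75 = 75 deg
  cos(75 deg) = 0.2588, sin(75 deg) = 0.9659
  joint[1] = (0.0000, 0.0000) + 8.8 * (0.2588, 0.9659) = (0.0000 + 2.2776, 0.0000 + 8.5001) = (2.2776, 8.5001)
link 1: phi[1] = 75 + 170 = 245 deg
  cos(245 deg) = -0.4226, sin(245 deg) = -0.9063
  joint[2] = (2.2776, 8.5001) + 8.4 * (-0.4226, -0.9063) = (2.2776 + -3.5500, 8.5001 + -7.6130) = (-1.2724, 0.8872)
link 2: phi[2] = 75 + 170 + 105 = 350 deg
  cos(350 deg) = 0.9848, sin(350 deg) = -0.1736
  joint[3] = (-1.2724, 0.8872) + 3.4 * (0.9848, -0.1736) = (-1.2724 + 3.3483, 0.8872 + -0.5904) = (2.0760, 0.2968)
End effector: (2.0760, 0.2968)

Answer: 2.0760 0.2968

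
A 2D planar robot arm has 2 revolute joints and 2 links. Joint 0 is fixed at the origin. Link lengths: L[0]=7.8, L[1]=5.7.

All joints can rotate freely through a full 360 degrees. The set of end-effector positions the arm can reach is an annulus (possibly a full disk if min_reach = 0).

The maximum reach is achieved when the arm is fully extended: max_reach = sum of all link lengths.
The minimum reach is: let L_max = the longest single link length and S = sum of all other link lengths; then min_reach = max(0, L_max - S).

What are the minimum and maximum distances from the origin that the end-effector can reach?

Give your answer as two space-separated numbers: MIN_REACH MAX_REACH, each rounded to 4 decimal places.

Link lengths: [7.8, 5.7]
max_reach = 7.8 + 5.7 = 13.5
L_max = max([7.8, 5.7]) = 7.8
S (sum of others) = 13.5 - 7.8 = 5.7
min_reach = max(0, 7.8 - 5.7) = max(0, 2.1) = 2.1

Answer: 2.1000 13.5000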